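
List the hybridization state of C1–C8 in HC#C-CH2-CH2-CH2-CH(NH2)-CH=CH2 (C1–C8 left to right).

C1 sp, C2 sp, C3 sp3, C4 sp3, C5 sp3, C6 sp3, C7 sp2, C8 sp2

C1 is sp: 2 σ bonds, plus two π bonds, 2 electron-density regions.
C2 (2 σ bonds, plus two π bonds) has steric number 2: sp.
C3 — 4 σ bonds. Steric number 4, so sp3.
C4 is sp3: 4 σ bonds, 4 electron-density regions.
C5 — 4 σ bonds. Steric number 4, so sp3.
C6 — 4 σ bonds. Steric number 4, so sp3.
C7 — 3 σ bonds, plus one π bond. Steric number 3, so sp2.
C8 — 3 σ bonds, plus one π bond. Steric number 3, so sp2.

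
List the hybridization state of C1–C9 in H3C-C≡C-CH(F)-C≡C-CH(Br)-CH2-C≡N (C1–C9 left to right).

C1 carries 4 σ bonds, giving a steric number of 4, so it is sp3.
C2 has 2 σ bonds, plus two π bonds: steric number 2 → sp.
C3 carries 2 σ bonds, plus two π bonds, giving a steric number of 2, so it is sp.
C4 (4 σ bonds) has steric number 4: sp3.
C5: 2 σ bonds, plus two π bonds; 2 regions of electron density → sp.
C6: 2 σ bonds, plus two π bonds; 2 regions of electron density → sp.
C7 has 4 σ bonds: steric number 4 → sp3.
C8 has 4 σ bonds: steric number 4 → sp3.
C9 has 2 σ bonds, plus two π bonds: steric number 2 → sp.

C1 sp3, C2 sp, C3 sp, C4 sp3, C5 sp, C6 sp, C7 sp3, C8 sp3, C9 sp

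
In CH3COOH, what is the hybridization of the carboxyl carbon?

The carboxyl carbon (3 σ bonds, plus one π bond) has steric number 3: sp2.

sp²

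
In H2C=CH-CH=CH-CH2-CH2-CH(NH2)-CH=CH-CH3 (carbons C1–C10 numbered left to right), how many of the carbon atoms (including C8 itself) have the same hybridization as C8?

C8 is sp2 (one π bond).
C1: sp2 ✓
C2: sp2 ✓
C3: sp2 ✓
C4: sp2 ✓
C5: sp3
C6: sp3
C7: sp3
C8: sp2 ✓
C9: sp2 ✓
C10: sp3
6 carbons are sp2.

6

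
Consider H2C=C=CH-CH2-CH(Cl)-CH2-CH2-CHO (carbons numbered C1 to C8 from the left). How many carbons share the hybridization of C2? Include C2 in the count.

C2 is sp (two π bonds).
C1: sp2
C2: sp ✓
C3: sp2
C4: sp3
C5: sp3
C6: sp3
C7: sp3
C8: sp2
1 carbon is sp.

1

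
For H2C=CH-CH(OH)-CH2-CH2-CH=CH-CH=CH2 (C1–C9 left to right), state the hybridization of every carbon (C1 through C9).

C1 sp2, C2 sp2, C3 sp3, C4 sp3, C5 sp3, C6 sp2, C7 sp2, C8 sp2, C9 sp2

C1: 3 σ bonds, plus one π bond; 3 regions of electron density → sp2.
C2 — 3 σ bonds, plus one π bond. Steric number 3, so sp2.
C3: 4 σ bonds; 4 regions of electron density → sp3.
C4 carries 4 σ bonds, giving a steric number of 4, so it is sp3.
C5 carries 4 σ bonds, giving a steric number of 4, so it is sp3.
C6 (3 σ bonds, plus one π bond) has steric number 3: sp2.
C7 (3 σ bonds, plus one π bond) has steric number 3: sp2.
C8 is sp2: 3 σ bonds, plus one π bond, 3 electron-density regions.
C9 — 3 σ bonds, plus one π bond. Steric number 3, so sp2.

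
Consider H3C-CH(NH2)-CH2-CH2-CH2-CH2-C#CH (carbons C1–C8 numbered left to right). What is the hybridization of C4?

sp³

C4: 4 σ bonds; 4 regions of electron density → sp3.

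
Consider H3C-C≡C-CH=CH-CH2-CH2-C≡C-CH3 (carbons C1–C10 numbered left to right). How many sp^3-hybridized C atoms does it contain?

C1: sp3 ✓
C2: sp
C3: sp
C4: sp2
C5: sp2
C6: sp3 ✓
C7: sp3 ✓
C8: sp
C9: sp
C10: sp3 ✓
C1, C6, C7, C10 → 4 sp3 carbons.

4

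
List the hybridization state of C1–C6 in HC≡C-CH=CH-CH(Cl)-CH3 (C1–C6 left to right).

C1 — 2 σ bonds, plus two π bonds. Steric number 2, so sp.
C2 is sp: 2 σ bonds, plus two π bonds, 2 electron-density regions.
C3 carries 3 σ bonds, plus one π bond, giving a steric number of 3, so it is sp2.
C4 carries 3 σ bonds, plus one π bond, giving a steric number of 3, so it is sp2.
C5 (4 σ bonds) has steric number 4: sp3.
C6: 4 σ bonds — 4 electron domains, sp3.

C1 sp, C2 sp, C3 sp2, C4 sp2, C5 sp3, C6 sp3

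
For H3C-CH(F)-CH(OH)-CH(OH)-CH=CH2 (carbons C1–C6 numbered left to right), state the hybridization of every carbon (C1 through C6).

C1 has 4 σ bonds: steric number 4 → sp3.
C2 carries 4 σ bonds, giving a steric number of 4, so it is sp3.
C3 is sp3: 4 σ bonds, 4 electron-density regions.
C4 has 4 σ bonds: steric number 4 → sp3.
C5 is sp2: 3 σ bonds, plus one π bond, 3 electron-density regions.
C6 (3 σ bonds, plus one π bond) has steric number 3: sp2.

C1 sp3, C2 sp3, C3 sp3, C4 sp3, C5 sp2, C6 sp2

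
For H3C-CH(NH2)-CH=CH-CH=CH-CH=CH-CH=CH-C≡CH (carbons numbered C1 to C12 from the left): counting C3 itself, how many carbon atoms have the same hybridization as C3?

8

C3 is sp2 (one π bond).
C1: sp3
C2: sp3
C3: sp2 ✓
C4: sp2 ✓
C5: sp2 ✓
C6: sp2 ✓
C7: sp2 ✓
C8: sp2 ✓
C9: sp2 ✓
C10: sp2 ✓
C11: sp
C12: sp
8 carbons are sp2.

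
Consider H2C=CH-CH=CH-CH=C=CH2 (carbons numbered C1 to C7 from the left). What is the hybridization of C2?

C2 has 3 σ bonds, plus one π bond: steric number 3 → sp2.

sp^2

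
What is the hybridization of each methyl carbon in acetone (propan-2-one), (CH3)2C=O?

Each methyl carbon is sp3: 4 σ bonds, 4 electron-density regions.

sp³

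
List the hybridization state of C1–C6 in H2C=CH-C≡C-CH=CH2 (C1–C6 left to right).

C1 sp2, C2 sp2, C3 sp, C4 sp, C5 sp2, C6 sp2

C1 is sp2: 3 σ bonds, plus one π bond, 3 electron-density regions.
C2 has 3 σ bonds, plus one π bond: steric number 3 → sp2.
C3 is sp: 2 σ bonds, plus two π bonds, 2 electron-density regions.
C4 has 2 σ bonds, plus two π bonds: steric number 2 → sp.
C5 — 3 σ bonds, plus one π bond. Steric number 3, so sp2.
C6: 3 σ bonds, plus one π bond; 3 regions of electron density → sp2.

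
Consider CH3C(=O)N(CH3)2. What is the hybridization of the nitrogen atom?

Amide resonance: N lone pair conjugated with C=O → sp2.

sp2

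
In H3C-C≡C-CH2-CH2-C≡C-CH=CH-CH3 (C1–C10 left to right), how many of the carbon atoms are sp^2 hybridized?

2

C1: sp3
C2: sp
C3: sp
C4: sp3
C5: sp3
C6: sp
C7: sp
C8: sp2 ✓
C9: sp2 ✓
C10: sp3
C8, C9 → 2 sp2 carbons.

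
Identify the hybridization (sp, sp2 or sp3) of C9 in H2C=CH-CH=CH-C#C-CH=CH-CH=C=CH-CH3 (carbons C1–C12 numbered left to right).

C9 (3 σ bonds, plus one π bond) has steric number 3: sp2.

sp2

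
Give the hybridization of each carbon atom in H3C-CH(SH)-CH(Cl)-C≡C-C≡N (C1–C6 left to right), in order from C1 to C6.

C1 sp3, C2 sp3, C3 sp3, C4 sp, C5 sp, C6 sp

C1 carries 4 σ bonds, giving a steric number of 4, so it is sp3.
C2 carries 4 σ bonds, giving a steric number of 4, so it is sp3.
C3 has 4 σ bonds: steric number 4 → sp3.
C4: 2 σ bonds, plus two π bonds — 2 electron domains, sp.
C5 has 2 σ bonds, plus two π bonds: steric number 2 → sp.
C6 — 2 σ bonds, plus two π bonds. Steric number 2, so sp.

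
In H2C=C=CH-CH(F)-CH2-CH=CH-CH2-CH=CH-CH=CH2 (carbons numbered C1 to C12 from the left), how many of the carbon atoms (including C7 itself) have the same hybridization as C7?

8

C7 is sp2 (one π bond).
C1: sp2 ✓
C2: sp
C3: sp2 ✓
C4: sp3
C5: sp3
C6: sp2 ✓
C7: sp2 ✓
C8: sp3
C9: sp2 ✓
C10: sp2 ✓
C11: sp2 ✓
C12: sp2 ✓
8 carbons are sp2.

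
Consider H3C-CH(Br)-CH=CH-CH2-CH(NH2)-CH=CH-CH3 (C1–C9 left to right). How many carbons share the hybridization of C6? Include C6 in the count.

C6 is sp3 (only σ bonds).
C1: sp3 ✓
C2: sp3 ✓
C3: sp2
C4: sp2
C5: sp3 ✓
C6: sp3 ✓
C7: sp2
C8: sp2
C9: sp3 ✓
5 carbons are sp3.

5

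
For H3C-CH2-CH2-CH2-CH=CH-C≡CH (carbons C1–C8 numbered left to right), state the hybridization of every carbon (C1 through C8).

C1 sp3, C2 sp3, C3 sp3, C4 sp3, C5 sp2, C6 sp2, C7 sp, C8 sp

C1: 4 σ bonds; 4 regions of electron density → sp3.
C2 — 4 σ bonds. Steric number 4, so sp3.
C3: 4 σ bonds — 4 electron domains, sp3.
C4 (4 σ bonds) has steric number 4: sp3.
C5 (3 σ bonds, plus one π bond) has steric number 3: sp2.
C6: 3 σ bonds, plus one π bond — 3 electron domains, sp2.
C7 — 2 σ bonds, plus two π bonds. Steric number 2, so sp.
C8 has 2 σ bonds, plus two π bonds: steric number 2 → sp.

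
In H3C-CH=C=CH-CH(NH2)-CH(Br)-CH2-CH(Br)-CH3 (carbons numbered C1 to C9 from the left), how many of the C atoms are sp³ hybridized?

6

C1: sp3 ✓
C2: sp2
C3: sp
C4: sp2
C5: sp3 ✓
C6: sp3 ✓
C7: sp3 ✓
C8: sp3 ✓
C9: sp3 ✓
C1, C5, C6, C7, C8, C9 → 6 sp3 carbons.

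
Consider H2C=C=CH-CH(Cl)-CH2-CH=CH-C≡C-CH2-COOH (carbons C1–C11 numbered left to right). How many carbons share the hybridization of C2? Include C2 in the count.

3

C2 is sp (two π bonds).
C1: sp2
C2: sp ✓
C3: sp2
C4: sp3
C5: sp3
C6: sp2
C7: sp2
C8: sp ✓
C9: sp ✓
C10: sp3
C11: sp2
3 carbons are sp.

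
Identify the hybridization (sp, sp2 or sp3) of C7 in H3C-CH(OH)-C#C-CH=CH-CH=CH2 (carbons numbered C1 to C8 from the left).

sp²

C7 (3 σ bonds, plus one π bond) has steric number 3: sp2.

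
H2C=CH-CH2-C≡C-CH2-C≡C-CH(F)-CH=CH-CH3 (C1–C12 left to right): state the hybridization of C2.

C2 has 3 σ bonds, plus one π bond: steric number 3 → sp2.

sp2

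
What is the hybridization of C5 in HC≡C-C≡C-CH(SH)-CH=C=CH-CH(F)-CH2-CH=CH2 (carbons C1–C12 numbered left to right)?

C5 has 4 σ bonds: steric number 4 → sp3.

sp^3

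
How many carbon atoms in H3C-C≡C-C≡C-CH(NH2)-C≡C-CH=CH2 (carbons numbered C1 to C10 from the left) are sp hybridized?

C1: sp3
C2: sp ✓
C3: sp ✓
C4: sp ✓
C5: sp ✓
C6: sp3
C7: sp ✓
C8: sp ✓
C9: sp2
C10: sp2
C2, C3, C4, C5, C7, C8 → 6 sp carbons.

6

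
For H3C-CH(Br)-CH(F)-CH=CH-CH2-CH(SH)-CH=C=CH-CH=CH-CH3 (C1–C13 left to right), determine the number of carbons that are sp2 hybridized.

6

C1: sp3
C2: sp3
C3: sp3
C4: sp2 ✓
C5: sp2 ✓
C6: sp3
C7: sp3
C8: sp2 ✓
C9: sp
C10: sp2 ✓
C11: sp2 ✓
C12: sp2 ✓
C13: sp3
C4, C5, C8, C10, C11, C12 → 6 sp2 carbons.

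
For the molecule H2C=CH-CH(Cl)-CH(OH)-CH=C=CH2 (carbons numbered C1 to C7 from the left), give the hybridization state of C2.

C2: 3 σ bonds, plus one π bond; 3 regions of electron density → sp2.

sp^2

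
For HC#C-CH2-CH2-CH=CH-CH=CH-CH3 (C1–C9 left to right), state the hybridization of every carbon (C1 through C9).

C1 sp, C2 sp, C3 sp3, C4 sp3, C5 sp2, C6 sp2, C7 sp2, C8 sp2, C9 sp3

C1: 2 σ bonds, plus two π bonds; 2 regions of electron density → sp.
C2 (2 σ bonds, plus two π bonds) has steric number 2: sp.
C3 is sp3: 4 σ bonds, 4 electron-density regions.
C4 carries 4 σ bonds, giving a steric number of 4, so it is sp3.
C5: 3 σ bonds, plus one π bond; 3 regions of electron density → sp2.
C6: 3 σ bonds, plus one π bond; 3 regions of electron density → sp2.
C7 — 3 σ bonds, plus one π bond. Steric number 3, so sp2.
C8 has 3 σ bonds, plus one π bond: steric number 3 → sp2.
C9 has 4 σ bonds: steric number 4 → sp3.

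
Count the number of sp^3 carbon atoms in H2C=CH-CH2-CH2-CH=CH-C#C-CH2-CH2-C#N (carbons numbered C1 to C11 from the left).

C1: sp2
C2: sp2
C3: sp3 ✓
C4: sp3 ✓
C5: sp2
C6: sp2
C7: sp
C8: sp
C9: sp3 ✓
C10: sp3 ✓
C11: sp
C3, C4, C9, C10 → 4 sp3 carbons.

4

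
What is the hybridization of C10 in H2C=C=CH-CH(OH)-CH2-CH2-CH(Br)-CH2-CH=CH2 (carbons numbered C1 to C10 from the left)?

sp2

C10 (3 σ bonds, plus one π bond) has steric number 3: sp2.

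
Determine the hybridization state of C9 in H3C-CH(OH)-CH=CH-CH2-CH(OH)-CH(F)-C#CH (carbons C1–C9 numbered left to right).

sp

C9 has 2 σ bonds, plus two π bonds: steric number 2 → sp.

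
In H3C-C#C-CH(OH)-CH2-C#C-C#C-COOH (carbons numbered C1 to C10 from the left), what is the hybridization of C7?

sp

C7: 2 σ bonds, plus two π bonds; 2 regions of electron density → sp.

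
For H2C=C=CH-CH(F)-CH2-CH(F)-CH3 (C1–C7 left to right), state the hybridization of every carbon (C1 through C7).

C1 sp2, C2 sp, C3 sp2, C4 sp3, C5 sp3, C6 sp3, C7 sp3

C1: 3 σ bonds, plus one π bond; 3 regions of electron density → sp2.
C2: 2 σ bonds, plus two π bonds; 2 regions of electron density → sp.
C3 has 3 σ bonds, plus one π bond: steric number 3 → sp2.
C4 carries 4 σ bonds, giving a steric number of 4, so it is sp3.
C5 is sp3: 4 σ bonds, 4 electron-density regions.
C6: 4 σ bonds; 4 regions of electron density → sp3.
C7 has 4 σ bonds: steric number 4 → sp3.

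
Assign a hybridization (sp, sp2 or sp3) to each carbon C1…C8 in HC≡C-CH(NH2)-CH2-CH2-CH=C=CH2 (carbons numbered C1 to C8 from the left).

C1: 2 σ bonds, plus two π bonds — 2 electron domains, sp.
C2 carries 2 σ bonds, plus two π bonds, giving a steric number of 2, so it is sp.
C3 (4 σ bonds) has steric number 4: sp3.
C4: 4 σ bonds — 4 electron domains, sp3.
C5 carries 4 σ bonds, giving a steric number of 4, so it is sp3.
C6: 3 σ bonds, plus one π bond — 3 electron domains, sp2.
C7 is sp: 2 σ bonds, plus two π bonds, 2 electron-density regions.
C8 (3 σ bonds, plus one π bond) has steric number 3: sp2.

C1 sp, C2 sp, C3 sp3, C4 sp3, C5 sp3, C6 sp2, C7 sp, C8 sp2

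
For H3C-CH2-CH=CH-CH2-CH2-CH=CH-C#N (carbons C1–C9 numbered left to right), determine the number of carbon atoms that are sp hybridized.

1

C1: sp3
C2: sp3
C3: sp2
C4: sp2
C5: sp3
C6: sp3
C7: sp2
C8: sp2
C9: sp ✓
C9 → 1 sp carbon.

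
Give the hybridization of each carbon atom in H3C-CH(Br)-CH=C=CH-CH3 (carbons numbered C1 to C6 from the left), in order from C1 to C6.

C1 sp3, C2 sp3, C3 sp2, C4 sp, C5 sp2, C6 sp3

C1 (4 σ bonds) has steric number 4: sp3.
C2 — 4 σ bonds. Steric number 4, so sp3.
C3 carries 3 σ bonds, plus one π bond, giving a steric number of 3, so it is sp2.
C4 carries 2 σ bonds, plus two π bonds, giving a steric number of 2, so it is sp.
C5 is sp2: 3 σ bonds, plus one π bond, 3 electron-density regions.
C6 (4 σ bonds) has steric number 4: sp3.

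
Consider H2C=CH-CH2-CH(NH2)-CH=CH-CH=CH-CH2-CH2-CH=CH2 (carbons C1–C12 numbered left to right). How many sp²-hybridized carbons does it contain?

C1: sp2 ✓
C2: sp2 ✓
C3: sp3
C4: sp3
C5: sp2 ✓
C6: sp2 ✓
C7: sp2 ✓
C8: sp2 ✓
C9: sp3
C10: sp3
C11: sp2 ✓
C12: sp2 ✓
C1, C2, C5, C6, C7, C8, C11, C12 → 8 sp2 carbons.

8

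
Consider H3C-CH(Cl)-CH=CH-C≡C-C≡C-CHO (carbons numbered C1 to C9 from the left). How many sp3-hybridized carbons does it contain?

C1: sp3 ✓
C2: sp3 ✓
C3: sp2
C4: sp2
C5: sp
C6: sp
C7: sp
C8: sp
C9: sp2
C1, C2 → 2 sp3 carbons.

2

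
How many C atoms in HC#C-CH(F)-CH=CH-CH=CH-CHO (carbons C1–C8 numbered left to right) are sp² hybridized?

C1: sp
C2: sp
C3: sp3
C4: sp2 ✓
C5: sp2 ✓
C6: sp2 ✓
C7: sp2 ✓
C8: sp2 ✓
C4, C5, C6, C7, C8 → 5 sp2 carbons.

5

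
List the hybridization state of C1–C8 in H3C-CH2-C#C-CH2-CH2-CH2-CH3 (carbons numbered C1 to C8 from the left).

C1 carries 4 σ bonds, giving a steric number of 4, so it is sp3.
C2 carries 4 σ bonds, giving a steric number of 4, so it is sp3.
C3 — 2 σ bonds, plus two π bonds. Steric number 2, so sp.
C4 is sp: 2 σ bonds, plus two π bonds, 2 electron-density regions.
C5: 4 σ bonds; 4 regions of electron density → sp3.
C6 carries 4 σ bonds, giving a steric number of 4, so it is sp3.
C7 (4 σ bonds) has steric number 4: sp3.
C8 (4 σ bonds) has steric number 4: sp3.

C1 sp3, C2 sp3, C3 sp, C4 sp, C5 sp3, C6 sp3, C7 sp3, C8 sp3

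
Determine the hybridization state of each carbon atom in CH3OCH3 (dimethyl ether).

sp³

Each carbon atom — 4 σ bonds. Steric number 4, so sp3.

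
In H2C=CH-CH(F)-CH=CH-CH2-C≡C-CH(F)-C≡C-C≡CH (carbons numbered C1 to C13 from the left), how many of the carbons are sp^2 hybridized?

4

C1: sp2 ✓
C2: sp2 ✓
C3: sp3
C4: sp2 ✓
C5: sp2 ✓
C6: sp3
C7: sp
C8: sp
C9: sp3
C10: sp
C11: sp
C12: sp
C13: sp
C1, C2, C4, C5 → 4 sp2 carbons.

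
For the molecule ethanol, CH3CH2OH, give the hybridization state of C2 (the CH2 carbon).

sp3

C2 (the CH2 carbon) (4 σ bonds) has steric number 4: sp3.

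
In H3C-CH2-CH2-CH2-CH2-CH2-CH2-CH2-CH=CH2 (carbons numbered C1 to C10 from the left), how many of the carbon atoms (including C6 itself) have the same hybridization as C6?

C6 is sp3 (only σ bonds).
C1: sp3 ✓
C2: sp3 ✓
C3: sp3 ✓
C4: sp3 ✓
C5: sp3 ✓
C6: sp3 ✓
C7: sp3 ✓
C8: sp3 ✓
C9: sp2
C10: sp2
8 carbons are sp3.

8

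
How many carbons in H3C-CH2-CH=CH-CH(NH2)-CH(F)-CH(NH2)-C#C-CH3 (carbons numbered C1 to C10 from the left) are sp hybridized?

C1: sp3
C2: sp3
C3: sp2
C4: sp2
C5: sp3
C6: sp3
C7: sp3
C8: sp ✓
C9: sp ✓
C10: sp3
C8, C9 → 2 sp carbons.

2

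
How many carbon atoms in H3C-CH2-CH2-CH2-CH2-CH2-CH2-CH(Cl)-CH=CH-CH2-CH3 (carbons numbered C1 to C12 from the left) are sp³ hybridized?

C1: sp3 ✓
C2: sp3 ✓
C3: sp3 ✓
C4: sp3 ✓
C5: sp3 ✓
C6: sp3 ✓
C7: sp3 ✓
C8: sp3 ✓
C9: sp2
C10: sp2
C11: sp3 ✓
C12: sp3 ✓
C1, C2, C3, C4, C5, C6, C7, C8, C11, C12 → 10 sp3 carbons.

10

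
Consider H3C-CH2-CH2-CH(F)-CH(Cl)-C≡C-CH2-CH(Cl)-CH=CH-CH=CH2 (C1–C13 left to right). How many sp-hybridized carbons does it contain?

2

C1: sp3
C2: sp3
C3: sp3
C4: sp3
C5: sp3
C6: sp ✓
C7: sp ✓
C8: sp3
C9: sp3
C10: sp2
C11: sp2
C12: sp2
C13: sp2
C6, C7 → 2 sp carbons.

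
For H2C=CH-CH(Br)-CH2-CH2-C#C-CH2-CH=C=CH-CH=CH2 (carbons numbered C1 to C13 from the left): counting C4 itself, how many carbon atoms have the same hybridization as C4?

4

C4 is sp3 (only σ bonds).
C1: sp2
C2: sp2
C3: sp3 ✓
C4: sp3 ✓
C5: sp3 ✓
C6: sp
C7: sp
C8: sp3 ✓
C9: sp2
C10: sp
C11: sp2
C12: sp2
C13: sp2
4 carbons are sp3.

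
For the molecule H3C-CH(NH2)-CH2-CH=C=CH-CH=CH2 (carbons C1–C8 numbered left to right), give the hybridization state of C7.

C7 (3 σ bonds, plus one π bond) has steric number 3: sp2.

sp²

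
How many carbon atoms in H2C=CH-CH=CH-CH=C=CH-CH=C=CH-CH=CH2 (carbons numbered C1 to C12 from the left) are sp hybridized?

2

C1: sp2
C2: sp2
C3: sp2
C4: sp2
C5: sp2
C6: sp ✓
C7: sp2
C8: sp2
C9: sp ✓
C10: sp2
C11: sp2
C12: sp2
C6, C9 → 2 sp carbons.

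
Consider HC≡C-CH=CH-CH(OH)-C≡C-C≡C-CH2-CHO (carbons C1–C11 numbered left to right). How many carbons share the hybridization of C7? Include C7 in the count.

C7 is sp (two π bonds).
C1: sp ✓
C2: sp ✓
C3: sp2
C4: sp2
C5: sp3
C6: sp ✓
C7: sp ✓
C8: sp ✓
C9: sp ✓
C10: sp3
C11: sp2
6 carbons are sp.

6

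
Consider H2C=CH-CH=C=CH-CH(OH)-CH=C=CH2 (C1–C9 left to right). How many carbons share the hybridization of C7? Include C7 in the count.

C7 is sp2 (one π bond).
C1: sp2 ✓
C2: sp2 ✓
C3: sp2 ✓
C4: sp
C5: sp2 ✓
C6: sp3
C7: sp2 ✓
C8: sp
C9: sp2 ✓
6 carbons are sp2.

6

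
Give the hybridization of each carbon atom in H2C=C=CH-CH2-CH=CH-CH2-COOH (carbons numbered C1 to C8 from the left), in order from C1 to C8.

C1 (3 σ bonds, plus one π bond) has steric number 3: sp2.
C2 — 2 σ bonds, plus two π bonds. Steric number 2, so sp.
C3 carries 3 σ bonds, plus one π bond, giving a steric number of 3, so it is sp2.
C4 (4 σ bonds) has steric number 4: sp3.
C5 carries 3 σ bonds, plus one π bond, giving a steric number of 3, so it is sp2.
C6 carries 3 σ bonds, plus one π bond, giving a steric number of 3, so it is sp2.
C7 is sp3: 4 σ bonds, 4 electron-density regions.
C8 is sp2: 3 σ bonds, plus one π bond, 3 electron-density regions.

C1 sp2, C2 sp, C3 sp2, C4 sp3, C5 sp2, C6 sp2, C7 sp3, C8 sp2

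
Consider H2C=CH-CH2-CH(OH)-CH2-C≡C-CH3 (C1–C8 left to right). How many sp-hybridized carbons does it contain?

C1: sp2
C2: sp2
C3: sp3
C4: sp3
C5: sp3
C6: sp ✓
C7: sp ✓
C8: sp3
C6, C7 → 2 sp carbons.

2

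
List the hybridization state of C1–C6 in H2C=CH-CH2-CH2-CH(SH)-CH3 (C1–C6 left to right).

C1 is sp2: 3 σ bonds, plus one π bond, 3 electron-density regions.
C2 is sp2: 3 σ bonds, plus one π bond, 3 electron-density regions.
C3 (4 σ bonds) has steric number 4: sp3.
C4: 4 σ bonds — 4 electron domains, sp3.
C5: 4 σ bonds; 4 regions of electron density → sp3.
C6 — 4 σ bonds. Steric number 4, so sp3.

C1 sp2, C2 sp2, C3 sp3, C4 sp3, C5 sp3, C6 sp3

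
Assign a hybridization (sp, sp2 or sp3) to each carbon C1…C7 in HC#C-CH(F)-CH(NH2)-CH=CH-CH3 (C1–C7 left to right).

C1 sp, C2 sp, C3 sp3, C4 sp3, C5 sp2, C6 sp2, C7 sp3

C1 (2 σ bonds, plus two π bonds) has steric number 2: sp.
C2 has 2 σ bonds, plus two π bonds: steric number 2 → sp.
C3: 4 σ bonds; 4 regions of electron density → sp3.
C4 — 4 σ bonds. Steric number 4, so sp3.
C5 carries 3 σ bonds, plus one π bond, giving a steric number of 3, so it is sp2.
C6 carries 3 σ bonds, plus one π bond, giving a steric number of 3, so it is sp2.
C7 — 4 σ bonds. Steric number 4, so sp3.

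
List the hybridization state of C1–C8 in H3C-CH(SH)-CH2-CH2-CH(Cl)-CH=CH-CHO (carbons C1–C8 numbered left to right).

C1: 4 σ bonds — 4 electron domains, sp3.
C2 has 4 σ bonds: steric number 4 → sp3.
C3: 4 σ bonds — 4 electron domains, sp3.
C4 is sp3: 4 σ bonds, 4 electron-density regions.
C5: 4 σ bonds; 4 regions of electron density → sp3.
C6 carries 3 σ bonds, plus one π bond, giving a steric number of 3, so it is sp2.
C7 — 3 σ bonds, plus one π bond. Steric number 3, so sp2.
C8 carries 3 σ bonds, plus one π bond, giving a steric number of 3, so it is sp2.

C1 sp3, C2 sp3, C3 sp3, C4 sp3, C5 sp3, C6 sp2, C7 sp2, C8 sp2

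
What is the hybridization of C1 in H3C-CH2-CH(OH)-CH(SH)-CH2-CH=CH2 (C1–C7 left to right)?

C1 is sp3: 4 σ bonds, 4 electron-density regions.

sp³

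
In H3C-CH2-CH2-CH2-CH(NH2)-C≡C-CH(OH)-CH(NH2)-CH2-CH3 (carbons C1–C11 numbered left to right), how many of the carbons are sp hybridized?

C1: sp3
C2: sp3
C3: sp3
C4: sp3
C5: sp3
C6: sp ✓
C7: sp ✓
C8: sp3
C9: sp3
C10: sp3
C11: sp3
C6, C7 → 2 sp carbons.

2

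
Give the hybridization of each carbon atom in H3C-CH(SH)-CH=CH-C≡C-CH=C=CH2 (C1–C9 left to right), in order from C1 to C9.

C1 has 4 σ bonds: steric number 4 → sp3.
C2: 4 σ bonds — 4 electron domains, sp3.
C3 is sp2: 3 σ bonds, plus one π bond, 3 electron-density regions.
C4: 3 σ bonds, plus one π bond; 3 regions of electron density → sp2.
C5 carries 2 σ bonds, plus two π bonds, giving a steric number of 2, so it is sp.
C6 carries 2 σ bonds, plus two π bonds, giving a steric number of 2, so it is sp.
C7: 3 σ bonds, plus one π bond — 3 electron domains, sp2.
C8 has 2 σ bonds, plus two π bonds: steric number 2 → sp.
C9 is sp2: 3 σ bonds, plus one π bond, 3 electron-density regions.

C1 sp3, C2 sp3, C3 sp2, C4 sp2, C5 sp, C6 sp, C7 sp2, C8 sp, C9 sp2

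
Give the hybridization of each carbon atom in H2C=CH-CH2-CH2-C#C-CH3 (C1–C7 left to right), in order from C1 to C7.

C1 — 3 σ bonds, plus one π bond. Steric number 3, so sp2.
C2: 3 σ bonds, plus one π bond; 3 regions of electron density → sp2.
C3 has 4 σ bonds: steric number 4 → sp3.
C4: 4 σ bonds — 4 electron domains, sp3.
C5: 2 σ bonds, plus two π bonds; 2 regions of electron density → sp.
C6 (2 σ bonds, plus two π bonds) has steric number 2: sp.
C7 — 4 σ bonds. Steric number 4, so sp3.

C1 sp2, C2 sp2, C3 sp3, C4 sp3, C5 sp, C6 sp, C7 sp3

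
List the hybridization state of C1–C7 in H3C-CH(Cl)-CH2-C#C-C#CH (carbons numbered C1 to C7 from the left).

C1 sp3, C2 sp3, C3 sp3, C4 sp, C5 sp, C6 sp, C7 sp

C1: 4 σ bonds — 4 electron domains, sp3.
C2 has 4 σ bonds: steric number 4 → sp3.
C3: 4 σ bonds; 4 regions of electron density → sp3.
C4 — 2 σ bonds, plus two π bonds. Steric number 2, so sp.
C5: 2 σ bonds, plus two π bonds; 2 regions of electron density → sp.
C6 carries 2 σ bonds, plus two π bonds, giving a steric number of 2, so it is sp.
C7 (2 σ bonds, plus two π bonds) has steric number 2: sp.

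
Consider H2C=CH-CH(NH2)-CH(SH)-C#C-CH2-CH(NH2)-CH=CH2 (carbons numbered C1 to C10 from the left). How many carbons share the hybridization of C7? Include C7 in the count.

C7 is sp3 (only σ bonds).
C1: sp2
C2: sp2
C3: sp3 ✓
C4: sp3 ✓
C5: sp
C6: sp
C7: sp3 ✓
C8: sp3 ✓
C9: sp2
C10: sp2
4 carbons are sp3.

4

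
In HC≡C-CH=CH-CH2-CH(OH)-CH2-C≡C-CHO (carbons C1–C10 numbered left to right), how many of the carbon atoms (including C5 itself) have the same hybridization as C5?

C5 is sp3 (only σ bonds).
C1: sp
C2: sp
C3: sp2
C4: sp2
C5: sp3 ✓
C6: sp3 ✓
C7: sp3 ✓
C8: sp
C9: sp
C10: sp2
3 carbons are sp3.

3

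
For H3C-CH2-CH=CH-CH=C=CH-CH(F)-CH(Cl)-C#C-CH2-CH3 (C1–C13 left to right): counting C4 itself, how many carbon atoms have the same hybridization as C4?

C4 is sp2 (one π bond).
C1: sp3
C2: sp3
C3: sp2 ✓
C4: sp2 ✓
C5: sp2 ✓
C6: sp
C7: sp2 ✓
C8: sp3
C9: sp3
C10: sp
C11: sp
C12: sp3
C13: sp3
4 carbons are sp2.

4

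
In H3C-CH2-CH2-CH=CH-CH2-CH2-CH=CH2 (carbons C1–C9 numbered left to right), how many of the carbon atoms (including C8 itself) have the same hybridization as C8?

4

C8 is sp2 (one π bond).
C1: sp3
C2: sp3
C3: sp3
C4: sp2 ✓
C5: sp2 ✓
C6: sp3
C7: sp3
C8: sp2 ✓
C9: sp2 ✓
4 carbons are sp2.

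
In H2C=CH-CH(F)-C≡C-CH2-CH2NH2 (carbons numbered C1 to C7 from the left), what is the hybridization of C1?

C1 — 3 σ bonds, plus one π bond. Steric number 3, so sp2.

sp2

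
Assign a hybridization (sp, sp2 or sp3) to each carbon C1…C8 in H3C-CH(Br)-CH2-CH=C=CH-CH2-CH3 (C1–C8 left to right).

C1 (4 σ bonds) has steric number 4: sp3.
C2: 4 σ bonds — 4 electron domains, sp3.
C3 — 4 σ bonds. Steric number 4, so sp3.
C4 (3 σ bonds, plus one π bond) has steric number 3: sp2.
C5 (2 σ bonds, plus two π bonds) has steric number 2: sp.
C6: 3 σ bonds, plus one π bond — 3 electron domains, sp2.
C7 has 4 σ bonds: steric number 4 → sp3.
C8: 4 σ bonds; 4 regions of electron density → sp3.

C1 sp3, C2 sp3, C3 sp3, C4 sp2, C5 sp, C6 sp2, C7 sp3, C8 sp3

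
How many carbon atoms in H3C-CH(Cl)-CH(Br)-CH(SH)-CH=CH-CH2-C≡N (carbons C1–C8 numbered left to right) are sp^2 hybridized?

C1: sp3
C2: sp3
C3: sp3
C4: sp3
C5: sp2 ✓
C6: sp2 ✓
C7: sp3
C8: sp
C5, C6 → 2 sp2 carbons.

2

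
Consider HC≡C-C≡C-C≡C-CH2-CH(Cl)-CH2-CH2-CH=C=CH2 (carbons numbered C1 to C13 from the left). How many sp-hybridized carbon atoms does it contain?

C1: sp ✓
C2: sp ✓
C3: sp ✓
C4: sp ✓
C5: sp ✓
C6: sp ✓
C7: sp3
C8: sp3
C9: sp3
C10: sp3
C11: sp2
C12: sp ✓
C13: sp2
C1, C2, C3, C4, C5, C6, C12 → 7 sp carbons.

7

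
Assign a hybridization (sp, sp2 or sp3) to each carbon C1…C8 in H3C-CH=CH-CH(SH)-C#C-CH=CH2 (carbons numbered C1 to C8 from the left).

C1 has 4 σ bonds: steric number 4 → sp3.
C2 — 3 σ bonds, plus one π bond. Steric number 3, so sp2.
C3 has 3 σ bonds, plus one π bond: steric number 3 → sp2.
C4 — 4 σ bonds. Steric number 4, so sp3.
C5 is sp: 2 σ bonds, plus two π bonds, 2 electron-density regions.
C6: 2 σ bonds, plus two π bonds — 2 electron domains, sp.
C7 — 3 σ bonds, plus one π bond. Steric number 3, so sp2.
C8 has 3 σ bonds, plus one π bond: steric number 3 → sp2.

C1 sp3, C2 sp2, C3 sp2, C4 sp3, C5 sp, C6 sp, C7 sp2, C8 sp2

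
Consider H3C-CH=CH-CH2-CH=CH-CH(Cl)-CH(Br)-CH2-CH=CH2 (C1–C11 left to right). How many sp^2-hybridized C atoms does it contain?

6

C1: sp3
C2: sp2 ✓
C3: sp2 ✓
C4: sp3
C5: sp2 ✓
C6: sp2 ✓
C7: sp3
C8: sp3
C9: sp3
C10: sp2 ✓
C11: sp2 ✓
C2, C3, C5, C6, C10, C11 → 6 sp2 carbons.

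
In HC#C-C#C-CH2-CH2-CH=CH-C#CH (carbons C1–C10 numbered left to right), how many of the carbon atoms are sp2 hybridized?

C1: sp
C2: sp
C3: sp
C4: sp
C5: sp3
C6: sp3
C7: sp2 ✓
C8: sp2 ✓
C9: sp
C10: sp
C7, C8 → 2 sp2 carbons.

2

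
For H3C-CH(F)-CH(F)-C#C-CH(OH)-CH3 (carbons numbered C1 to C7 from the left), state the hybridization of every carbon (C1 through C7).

C1 has 4 σ bonds: steric number 4 → sp3.
C2 is sp3: 4 σ bonds, 4 electron-density regions.
C3 carries 4 σ bonds, giving a steric number of 4, so it is sp3.
C4 — 2 σ bonds, plus two π bonds. Steric number 2, so sp.
C5: 2 σ bonds, plus two π bonds — 2 electron domains, sp.
C6: 4 σ bonds — 4 electron domains, sp3.
C7 (4 σ bonds) has steric number 4: sp3.

C1 sp3, C2 sp3, C3 sp3, C4 sp, C5 sp, C6 sp3, C7 sp3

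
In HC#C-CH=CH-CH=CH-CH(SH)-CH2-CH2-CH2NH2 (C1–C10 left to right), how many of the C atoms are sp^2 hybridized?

4

C1: sp
C2: sp
C3: sp2 ✓
C4: sp2 ✓
C5: sp2 ✓
C6: sp2 ✓
C7: sp3
C8: sp3
C9: sp3
C10: sp3
C3, C4, C5, C6 → 4 sp2 carbons.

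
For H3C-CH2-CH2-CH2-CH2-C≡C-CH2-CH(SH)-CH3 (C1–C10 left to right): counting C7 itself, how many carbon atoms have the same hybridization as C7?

2

C7 is sp (two π bonds).
C1: sp3
C2: sp3
C3: sp3
C4: sp3
C5: sp3
C6: sp ✓
C7: sp ✓
C8: sp3
C9: sp3
C10: sp3
2 carbons are sp.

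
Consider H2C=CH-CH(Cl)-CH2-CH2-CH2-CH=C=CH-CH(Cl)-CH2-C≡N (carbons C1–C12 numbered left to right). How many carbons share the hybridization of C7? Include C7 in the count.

4

C7 is sp2 (one π bond).
C1: sp2 ✓
C2: sp2 ✓
C3: sp3
C4: sp3
C5: sp3
C6: sp3
C7: sp2 ✓
C8: sp
C9: sp2 ✓
C10: sp3
C11: sp3
C12: sp
4 carbons are sp2.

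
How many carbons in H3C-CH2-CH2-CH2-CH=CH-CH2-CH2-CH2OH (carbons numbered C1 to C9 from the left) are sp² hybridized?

2

C1: sp3
C2: sp3
C3: sp3
C4: sp3
C5: sp2 ✓
C6: sp2 ✓
C7: sp3
C8: sp3
C9: sp3
C5, C6 → 2 sp2 carbons.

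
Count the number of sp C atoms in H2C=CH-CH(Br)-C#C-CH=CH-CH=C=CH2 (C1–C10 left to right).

3

C1: sp2
C2: sp2
C3: sp3
C4: sp ✓
C5: sp ✓
C6: sp2
C7: sp2
C8: sp2
C9: sp ✓
C10: sp2
C4, C5, C9 → 3 sp carbons.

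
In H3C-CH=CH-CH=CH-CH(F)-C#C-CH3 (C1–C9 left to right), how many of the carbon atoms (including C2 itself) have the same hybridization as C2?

C2 is sp2 (one π bond).
C1: sp3
C2: sp2 ✓
C3: sp2 ✓
C4: sp2 ✓
C5: sp2 ✓
C6: sp3
C7: sp
C8: sp
C9: sp3
4 carbons are sp2.

4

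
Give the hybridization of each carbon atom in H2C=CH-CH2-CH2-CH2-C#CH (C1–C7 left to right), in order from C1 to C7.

C1 sp2, C2 sp2, C3 sp3, C4 sp3, C5 sp3, C6 sp, C7 sp

C1 — 3 σ bonds, plus one π bond. Steric number 3, so sp2.
C2: 3 σ bonds, plus one π bond — 3 electron domains, sp2.
C3 is sp3: 4 σ bonds, 4 electron-density regions.
C4 — 4 σ bonds. Steric number 4, so sp3.
C5: 4 σ bonds — 4 electron domains, sp3.
C6 carries 2 σ bonds, plus two π bonds, giving a steric number of 2, so it is sp.
C7 has 2 σ bonds, plus two π bonds: steric number 2 → sp.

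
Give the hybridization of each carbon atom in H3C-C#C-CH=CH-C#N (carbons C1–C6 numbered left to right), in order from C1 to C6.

C1 sp3, C2 sp, C3 sp, C4 sp2, C5 sp2, C6 sp

C1 — 4 σ bonds. Steric number 4, so sp3.
C2 carries 2 σ bonds, plus two π bonds, giving a steric number of 2, so it is sp.
C3 is sp: 2 σ bonds, plus two π bonds, 2 electron-density regions.
C4 is sp2: 3 σ bonds, plus one π bond, 3 electron-density regions.
C5 is sp2: 3 σ bonds, plus one π bond, 3 electron-density regions.
C6 (2 σ bonds, plus two π bonds) has steric number 2: sp.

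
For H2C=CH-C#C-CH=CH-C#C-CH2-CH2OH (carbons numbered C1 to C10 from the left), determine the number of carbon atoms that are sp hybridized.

4

C1: sp2
C2: sp2
C3: sp ✓
C4: sp ✓
C5: sp2
C6: sp2
C7: sp ✓
C8: sp ✓
C9: sp3
C10: sp3
C3, C4, C7, C8 → 4 sp carbons.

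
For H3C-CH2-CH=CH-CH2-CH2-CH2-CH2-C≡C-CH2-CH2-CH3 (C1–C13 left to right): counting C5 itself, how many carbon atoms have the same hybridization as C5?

C5 is sp3 (only σ bonds).
C1: sp3 ✓
C2: sp3 ✓
C3: sp2
C4: sp2
C5: sp3 ✓
C6: sp3 ✓
C7: sp3 ✓
C8: sp3 ✓
C9: sp
C10: sp
C11: sp3 ✓
C12: sp3 ✓
C13: sp3 ✓
9 carbons are sp3.

9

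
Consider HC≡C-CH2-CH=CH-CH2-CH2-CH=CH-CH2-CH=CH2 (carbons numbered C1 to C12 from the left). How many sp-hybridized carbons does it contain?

C1: sp ✓
C2: sp ✓
C3: sp3
C4: sp2
C5: sp2
C6: sp3
C7: sp3
C8: sp2
C9: sp2
C10: sp3
C11: sp2
C12: sp2
C1, C2 → 2 sp carbons.

2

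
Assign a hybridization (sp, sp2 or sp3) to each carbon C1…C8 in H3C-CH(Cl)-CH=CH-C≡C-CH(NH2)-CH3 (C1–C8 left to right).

C1 is sp3: 4 σ bonds, 4 electron-density regions.
C2 — 4 σ bonds. Steric number 4, so sp3.
C3: 3 σ bonds, plus one π bond — 3 electron domains, sp2.
C4: 3 σ bonds, plus one π bond; 3 regions of electron density → sp2.
C5 is sp: 2 σ bonds, plus two π bonds, 2 electron-density regions.
C6 is sp: 2 σ bonds, plus two π bonds, 2 electron-density regions.
C7 has 4 σ bonds: steric number 4 → sp3.
C8 — 4 σ bonds. Steric number 4, so sp3.

C1 sp3, C2 sp3, C3 sp2, C4 sp2, C5 sp, C6 sp, C7 sp3, C8 sp3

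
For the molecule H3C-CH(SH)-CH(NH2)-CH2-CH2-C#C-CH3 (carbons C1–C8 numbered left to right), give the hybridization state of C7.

sp

C7 is sp: 2 σ bonds, plus two π bonds, 2 electron-density regions.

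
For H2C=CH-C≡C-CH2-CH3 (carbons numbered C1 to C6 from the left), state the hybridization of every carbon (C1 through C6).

C1 has 3 σ bonds, plus one π bond: steric number 3 → sp2.
C2 — 3 σ bonds, plus one π bond. Steric number 3, so sp2.
C3 is sp: 2 σ bonds, plus two π bonds, 2 electron-density regions.
C4 carries 2 σ bonds, plus two π bonds, giving a steric number of 2, so it is sp.
C5: 4 σ bonds — 4 electron domains, sp3.
C6 is sp3: 4 σ bonds, 4 electron-density regions.

C1 sp2, C2 sp2, C3 sp, C4 sp, C5 sp3, C6 sp3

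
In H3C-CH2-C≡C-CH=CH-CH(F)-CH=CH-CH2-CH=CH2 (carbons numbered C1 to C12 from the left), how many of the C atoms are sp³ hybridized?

4

C1: sp3 ✓
C2: sp3 ✓
C3: sp
C4: sp
C5: sp2
C6: sp2
C7: sp3 ✓
C8: sp2
C9: sp2
C10: sp3 ✓
C11: sp2
C12: sp2
C1, C2, C7, C10 → 4 sp3 carbons.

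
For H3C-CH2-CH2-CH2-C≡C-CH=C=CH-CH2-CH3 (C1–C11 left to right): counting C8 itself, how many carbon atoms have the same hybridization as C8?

C8 is sp (two π bonds).
C1: sp3
C2: sp3
C3: sp3
C4: sp3
C5: sp ✓
C6: sp ✓
C7: sp2
C8: sp ✓
C9: sp2
C10: sp3
C11: sp3
3 carbons are sp.

3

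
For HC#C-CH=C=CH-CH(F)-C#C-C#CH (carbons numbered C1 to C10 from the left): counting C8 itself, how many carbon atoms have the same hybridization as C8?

C8 is sp (two π bonds).
C1: sp ✓
C2: sp ✓
C3: sp2
C4: sp ✓
C5: sp2
C6: sp3
C7: sp ✓
C8: sp ✓
C9: sp ✓
C10: sp ✓
7 carbons are sp.

7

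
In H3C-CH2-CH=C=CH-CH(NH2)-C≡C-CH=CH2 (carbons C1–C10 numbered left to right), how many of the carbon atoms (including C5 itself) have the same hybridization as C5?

C5 is sp2 (one π bond).
C1: sp3
C2: sp3
C3: sp2 ✓
C4: sp
C5: sp2 ✓
C6: sp3
C7: sp
C8: sp
C9: sp2 ✓
C10: sp2 ✓
4 carbons are sp2.

4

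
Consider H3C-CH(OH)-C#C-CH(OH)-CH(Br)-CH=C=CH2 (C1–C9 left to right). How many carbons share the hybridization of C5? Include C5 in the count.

4

C5 is sp3 (only σ bonds).
C1: sp3 ✓
C2: sp3 ✓
C3: sp
C4: sp
C5: sp3 ✓
C6: sp3 ✓
C7: sp2
C8: sp
C9: sp2
4 carbons are sp3.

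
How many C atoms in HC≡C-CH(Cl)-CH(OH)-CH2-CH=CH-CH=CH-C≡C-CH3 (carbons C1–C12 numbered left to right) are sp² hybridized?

4

C1: sp
C2: sp
C3: sp3
C4: sp3
C5: sp3
C6: sp2 ✓
C7: sp2 ✓
C8: sp2 ✓
C9: sp2 ✓
C10: sp
C11: sp
C12: sp3
C6, C7, C8, C9 → 4 sp2 carbons.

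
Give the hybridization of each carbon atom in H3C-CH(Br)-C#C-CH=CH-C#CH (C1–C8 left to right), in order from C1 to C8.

C1 sp3, C2 sp3, C3 sp, C4 sp, C5 sp2, C6 sp2, C7 sp, C8 sp

C1: 4 σ bonds — 4 electron domains, sp3.
C2 — 4 σ bonds. Steric number 4, so sp3.
C3 — 2 σ bonds, plus two π bonds. Steric number 2, so sp.
C4 — 2 σ bonds, plus two π bonds. Steric number 2, so sp.
C5: 3 σ bonds, plus one π bond; 3 regions of electron density → sp2.
C6 (3 σ bonds, plus one π bond) has steric number 3: sp2.
C7: 2 σ bonds, plus two π bonds — 2 electron domains, sp.
C8 — 2 σ bonds, plus two π bonds. Steric number 2, so sp.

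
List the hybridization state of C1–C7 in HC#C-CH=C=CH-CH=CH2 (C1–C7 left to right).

C1 sp, C2 sp, C3 sp2, C4 sp, C5 sp2, C6 sp2, C7 sp2

C1 (2 σ bonds, plus two π bonds) has steric number 2: sp.
C2 has 2 σ bonds, plus two π bonds: steric number 2 → sp.
C3: 3 σ bonds, plus one π bond — 3 electron domains, sp2.
C4 — 2 σ bonds, plus two π bonds. Steric number 2, so sp.
C5 is sp2: 3 σ bonds, plus one π bond, 3 electron-density regions.
C6: 3 σ bonds, plus one π bond — 3 electron domains, sp2.
C7 (3 σ bonds, plus one π bond) has steric number 3: sp2.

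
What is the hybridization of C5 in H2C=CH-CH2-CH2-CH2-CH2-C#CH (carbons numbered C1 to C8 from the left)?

C5 — 4 σ bonds. Steric number 4, so sp3.

sp³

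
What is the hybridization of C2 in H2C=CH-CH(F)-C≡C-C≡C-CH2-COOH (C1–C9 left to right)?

C2: 3 σ bonds, plus one π bond; 3 regions of electron density → sp2.

sp^2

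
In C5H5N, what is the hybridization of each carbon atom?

Each carbon atom has 3 σ bonds, plus one π bond: steric number 3 → sp2.

sp2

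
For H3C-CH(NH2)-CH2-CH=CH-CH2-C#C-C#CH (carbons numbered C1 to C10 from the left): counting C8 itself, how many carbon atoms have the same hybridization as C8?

4

C8 is sp (two π bonds).
C1: sp3
C2: sp3
C3: sp3
C4: sp2
C5: sp2
C6: sp3
C7: sp ✓
C8: sp ✓
C9: sp ✓
C10: sp ✓
4 carbons are sp.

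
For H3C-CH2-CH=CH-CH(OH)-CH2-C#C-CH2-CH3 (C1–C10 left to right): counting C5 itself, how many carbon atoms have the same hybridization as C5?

C5 is sp3 (only σ bonds).
C1: sp3 ✓
C2: sp3 ✓
C3: sp2
C4: sp2
C5: sp3 ✓
C6: sp3 ✓
C7: sp
C8: sp
C9: sp3 ✓
C10: sp3 ✓
6 carbons are sp3.

6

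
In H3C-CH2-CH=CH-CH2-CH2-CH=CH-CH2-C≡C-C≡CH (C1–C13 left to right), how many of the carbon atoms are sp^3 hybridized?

C1: sp3 ✓
C2: sp3 ✓
C3: sp2
C4: sp2
C5: sp3 ✓
C6: sp3 ✓
C7: sp2
C8: sp2
C9: sp3 ✓
C10: sp
C11: sp
C12: sp
C13: sp
C1, C2, C5, C6, C9 → 5 sp3 carbons.

5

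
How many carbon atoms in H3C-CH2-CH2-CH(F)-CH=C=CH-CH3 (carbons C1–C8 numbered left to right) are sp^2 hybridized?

2

C1: sp3
C2: sp3
C3: sp3
C4: sp3
C5: sp2 ✓
C6: sp
C7: sp2 ✓
C8: sp3
C5, C7 → 2 sp2 carbons.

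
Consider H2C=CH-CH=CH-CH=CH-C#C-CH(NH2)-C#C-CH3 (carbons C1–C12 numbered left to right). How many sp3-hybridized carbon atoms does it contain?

2

C1: sp2
C2: sp2
C3: sp2
C4: sp2
C5: sp2
C6: sp2
C7: sp
C8: sp
C9: sp3 ✓
C10: sp
C11: sp
C12: sp3 ✓
C9, C12 → 2 sp3 carbons.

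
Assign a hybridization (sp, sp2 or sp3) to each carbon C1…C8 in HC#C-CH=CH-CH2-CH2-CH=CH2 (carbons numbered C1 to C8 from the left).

C1: 2 σ bonds, plus two π bonds — 2 electron domains, sp.
C2 is sp: 2 σ bonds, plus two π bonds, 2 electron-density regions.
C3 is sp2: 3 σ bonds, plus one π bond, 3 electron-density regions.
C4: 3 σ bonds, plus one π bond — 3 electron domains, sp2.
C5: 4 σ bonds; 4 regions of electron density → sp3.
C6 — 4 σ bonds. Steric number 4, so sp3.
C7: 3 σ bonds, plus one π bond; 3 regions of electron density → sp2.
C8: 3 σ bonds, plus one π bond — 3 electron domains, sp2.

C1 sp, C2 sp, C3 sp2, C4 sp2, C5 sp3, C6 sp3, C7 sp2, C8 sp2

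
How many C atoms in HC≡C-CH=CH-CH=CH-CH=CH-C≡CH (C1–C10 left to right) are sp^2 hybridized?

6

C1: sp
C2: sp
C3: sp2 ✓
C4: sp2 ✓
C5: sp2 ✓
C6: sp2 ✓
C7: sp2 ✓
C8: sp2 ✓
C9: sp
C10: sp
C3, C4, C5, C6, C7, C8 → 6 sp2 carbons.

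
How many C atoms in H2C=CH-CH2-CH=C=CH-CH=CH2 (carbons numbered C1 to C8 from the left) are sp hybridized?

1

C1: sp2
C2: sp2
C3: sp3
C4: sp2
C5: sp ✓
C6: sp2
C7: sp2
C8: sp2
C5 → 1 sp carbon.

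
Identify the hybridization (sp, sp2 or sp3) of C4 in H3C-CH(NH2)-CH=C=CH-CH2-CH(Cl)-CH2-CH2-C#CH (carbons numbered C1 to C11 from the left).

sp

C4: 2 σ bonds, plus two π bonds — 2 electron domains, sp.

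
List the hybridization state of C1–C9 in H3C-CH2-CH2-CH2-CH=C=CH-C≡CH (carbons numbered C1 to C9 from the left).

C1 sp3, C2 sp3, C3 sp3, C4 sp3, C5 sp2, C6 sp, C7 sp2, C8 sp, C9 sp

C1 has 4 σ bonds: steric number 4 → sp3.
C2 — 4 σ bonds. Steric number 4, so sp3.
C3 has 4 σ bonds: steric number 4 → sp3.
C4 — 4 σ bonds. Steric number 4, so sp3.
C5 has 3 σ bonds, plus one π bond: steric number 3 → sp2.
C6: 2 σ bonds, plus two π bonds — 2 electron domains, sp.
C7: 3 σ bonds, plus one π bond — 3 electron domains, sp2.
C8: 2 σ bonds, plus two π bonds; 2 regions of electron density → sp.
C9 — 2 σ bonds, plus two π bonds. Steric number 2, so sp.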